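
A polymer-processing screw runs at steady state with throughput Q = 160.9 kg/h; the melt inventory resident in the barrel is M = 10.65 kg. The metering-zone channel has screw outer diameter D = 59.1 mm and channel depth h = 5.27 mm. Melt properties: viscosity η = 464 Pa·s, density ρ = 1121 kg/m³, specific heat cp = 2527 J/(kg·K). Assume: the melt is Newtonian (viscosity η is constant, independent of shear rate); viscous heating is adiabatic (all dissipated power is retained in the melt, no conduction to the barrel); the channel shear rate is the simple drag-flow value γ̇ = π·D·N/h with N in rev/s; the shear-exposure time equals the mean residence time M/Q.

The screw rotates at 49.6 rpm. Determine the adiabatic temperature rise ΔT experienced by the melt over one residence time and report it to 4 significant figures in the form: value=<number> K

value=33.11 K

Throughput in SI: Q_s = 160.9 kg/h ÷ 3600 s/h = 0.0446944 kg/s
t_res = M / Q_s = 10.65 ÷ 0.0446944 = 238.285 s
D = 59.1 mm = 0.0591 m;  h = 5.27 mm = 0.00527 m;  N = 49.6 rpm / 60 = 0.826667 rev/s
γ̇ = π·D·N / h = π · 0.0591 · 0.826667 / 0.00527 = 29.1244 s⁻¹
ΔT = η·γ̇²·t_res/(ρ·cp) = [464 × 29.1244² × 238.285] / [1121 × 2527] = 33.1068 K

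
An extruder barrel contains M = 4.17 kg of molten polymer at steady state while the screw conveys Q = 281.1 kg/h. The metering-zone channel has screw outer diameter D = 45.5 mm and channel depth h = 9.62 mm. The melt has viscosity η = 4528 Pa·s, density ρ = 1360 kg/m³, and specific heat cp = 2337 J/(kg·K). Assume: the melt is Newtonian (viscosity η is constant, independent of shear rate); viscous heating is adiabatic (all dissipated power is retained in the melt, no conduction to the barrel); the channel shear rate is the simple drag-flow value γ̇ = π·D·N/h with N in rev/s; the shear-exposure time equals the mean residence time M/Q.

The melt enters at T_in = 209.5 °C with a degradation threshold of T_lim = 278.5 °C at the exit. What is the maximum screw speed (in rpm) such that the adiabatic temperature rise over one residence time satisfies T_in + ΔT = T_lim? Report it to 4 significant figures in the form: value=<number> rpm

Convert throughput: Q = 281.1 kg/h = 281.1/3600 = 0.0780833 kg/s
t_res = M / Q_s = 4.17 ÷ 0.0780833 = 53.4045 s
Geometry in SI: D = 45.5 mm → 0.0455 m, h = 9.62 mm → 0.00962 m
ΔT_a = T_lim − T_in = 278.5 − 209.5 = 69 K
γ̇_max² = ΔT_a·ρ·cp/(η·t_res) = 69·1360·2337/(4528·53.4045) = 906.907 s⁻²
γ̇_max = √906.907 = 30.1149 s⁻¹
N_max = γ̇_max h / (πD) = 30.1149·0.00962/(π·0.0455) = 2.02673 rev/s → ×60 = 121.604 rpm

value=121.6 rpm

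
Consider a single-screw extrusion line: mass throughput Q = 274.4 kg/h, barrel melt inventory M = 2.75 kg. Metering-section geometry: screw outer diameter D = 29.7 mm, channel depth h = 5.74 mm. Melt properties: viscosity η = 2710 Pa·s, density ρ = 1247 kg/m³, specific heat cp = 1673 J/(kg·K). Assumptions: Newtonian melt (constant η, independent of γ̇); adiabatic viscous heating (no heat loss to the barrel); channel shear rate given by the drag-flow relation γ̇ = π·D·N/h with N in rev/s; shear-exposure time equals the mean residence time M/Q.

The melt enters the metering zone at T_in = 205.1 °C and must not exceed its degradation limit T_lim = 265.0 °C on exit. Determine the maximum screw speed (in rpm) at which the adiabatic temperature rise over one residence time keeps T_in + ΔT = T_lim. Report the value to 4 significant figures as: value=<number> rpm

value=132.0 rpm

Throughput in SI: Q_s = 274.4 kg/h ÷ 3600 s/h = 0.0762222 kg/s
Mean residence time: t_res = M/Q_s = 2.75 kg / 0.0762222 kg/s = 36.0787 s
Convert to metres: D = 0.0297 m, h = 0.00574 m
Allowable rise: ΔT_a = T_lim − T_in = 265.0 − 205.1 = 59.9 K
γ̇_max² = ΔT_a·ρ·cp/(η·t_res) = 59.9·1247·1673/(2710·36.0787) = 1278.11 s⁻²
γ̇_max = sqrt(1278.11) = 35.7507 s⁻¹
Solve γ̇ = πDN/h for N: N_max = γ̇_max·h/(π·D) = 35.7507 × 0.00574 / (π × 0.0297) = 2.19933 rev/s = 131.96 rpm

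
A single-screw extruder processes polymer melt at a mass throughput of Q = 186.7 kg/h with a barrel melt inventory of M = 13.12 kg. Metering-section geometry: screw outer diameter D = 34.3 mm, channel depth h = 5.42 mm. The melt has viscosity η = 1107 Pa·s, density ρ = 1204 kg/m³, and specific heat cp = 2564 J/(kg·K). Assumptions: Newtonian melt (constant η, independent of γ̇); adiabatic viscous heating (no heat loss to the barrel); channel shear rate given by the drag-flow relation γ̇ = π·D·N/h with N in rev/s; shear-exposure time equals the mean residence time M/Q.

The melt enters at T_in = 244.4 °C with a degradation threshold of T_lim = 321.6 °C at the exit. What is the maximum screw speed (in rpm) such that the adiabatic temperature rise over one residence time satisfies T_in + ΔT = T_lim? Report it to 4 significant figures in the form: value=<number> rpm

Q_s = Q / 3600 = 186.7 / 3600 = 0.0518611 kg/s
Mean residence time: t_res = M/Q_s = 13.12 kg / 0.0518611 kg/s = 252.983 s
Geometry in SI: D = 34.3 mm → 0.0343 m, h = 5.42 mm → 0.00542 m
ΔT_a = T_lim − T_in = 321.6 − 244.4 = 77.2 K
Invert ΔT = ηγ̇²t_res/(ρcp) for γ̇: γ̇_max² = ΔT_a ρ cp / (η t_res) = 77.2·1204·2564 / (1107·252.983) = 850.986 s⁻²
γ̇_max = √850.986 = 29.1717 s⁻¹
N_max = γ̇_max h / (πD) = 29.1717·0.00542/(π·0.0343) = 1.46729 rev/s → ×60 = 88.0375 rpm

value=88.04 rpm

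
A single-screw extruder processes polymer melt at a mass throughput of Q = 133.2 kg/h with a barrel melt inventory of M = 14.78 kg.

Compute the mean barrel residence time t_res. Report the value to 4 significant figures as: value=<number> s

Convert throughput: Q = 133.2 kg/h = 133.2/3600 = 0.037 kg/s
t_res = M / Q_s = 14.78 ÷ 0.037 = 399.459 s

value=399.5 s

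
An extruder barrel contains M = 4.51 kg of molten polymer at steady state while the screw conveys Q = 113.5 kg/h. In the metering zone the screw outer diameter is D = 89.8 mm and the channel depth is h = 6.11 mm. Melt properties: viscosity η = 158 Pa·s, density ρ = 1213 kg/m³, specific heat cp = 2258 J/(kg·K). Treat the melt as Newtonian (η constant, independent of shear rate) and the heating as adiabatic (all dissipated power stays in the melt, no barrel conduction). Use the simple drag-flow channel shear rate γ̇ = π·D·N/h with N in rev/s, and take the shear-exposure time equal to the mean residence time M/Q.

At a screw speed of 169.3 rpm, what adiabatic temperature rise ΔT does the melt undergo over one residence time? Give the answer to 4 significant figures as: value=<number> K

value=140.1 K

Throughput in SI: Q_s = 113.5 kg/h ÷ 3600 s/h = 0.0315278 kg/s
t_res = M / Q_s = 4.51 ÷ 0.0315278 = 143.048 s
Convert to SI: D = 0.0898 m, h = 0.00611 m, N = 169.3/60 = 2.82167 rev/s
γ̇ = π·D·N / h = π · 0.0898 · 2.82167 / 0.00611 = 130.284 s⁻¹
ΔT = η·γ̇²·t_res / (ρ·cp) = 158 · (130.284)² · 143.048 / (1213 · 2258) = 140.067 K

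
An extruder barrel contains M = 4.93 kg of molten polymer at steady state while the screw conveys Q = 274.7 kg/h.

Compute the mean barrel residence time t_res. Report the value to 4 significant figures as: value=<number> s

value=64.61 s

Convert throughput: Q = 274.7 kg/h = 274.7/3600 = 0.0763056 kg/s
t_res = M / Q_s = 4.93 ÷ 0.0763056 = 64.6087 s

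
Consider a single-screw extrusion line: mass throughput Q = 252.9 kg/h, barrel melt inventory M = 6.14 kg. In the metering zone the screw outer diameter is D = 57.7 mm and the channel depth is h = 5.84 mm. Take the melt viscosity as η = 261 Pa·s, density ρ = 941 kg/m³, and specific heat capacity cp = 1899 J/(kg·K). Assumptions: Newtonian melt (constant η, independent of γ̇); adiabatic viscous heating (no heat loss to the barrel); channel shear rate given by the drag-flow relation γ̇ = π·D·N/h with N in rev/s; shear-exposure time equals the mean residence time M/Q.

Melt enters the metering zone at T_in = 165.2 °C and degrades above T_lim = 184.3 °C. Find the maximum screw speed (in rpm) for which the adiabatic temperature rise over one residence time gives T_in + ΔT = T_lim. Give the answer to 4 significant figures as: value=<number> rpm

Q_s = Q / 3600 = 252.9 / 3600 = 0.07025 kg/s
Mean residence time: t_res = M/Q_s = 6.14 kg / 0.07025 kg/s = 87.4021 s
Convert to metres: D = 0.0577 m, h = 0.00584 m
Allowable rise: ΔT_a = T_lim − T_in = 184.3 − 165.2 = 19.1 K
γ̇_max² = ΔT_a·ρ·cp / (η·t_res) = [19.1 × 941 × 1899] / [261 × 87.4021] = 1496.19 s⁻²
γ̇_max = sqrt(1496.19) = 38.6806 s⁻¹
Solve γ̇ = πDN/h for N: N_max = γ̇_max·h/(π·D) = 38.6806 × 0.00584 / (π × 0.0577) = 1.24618 rev/s = 74.7706 rpm

value=74.77 rpm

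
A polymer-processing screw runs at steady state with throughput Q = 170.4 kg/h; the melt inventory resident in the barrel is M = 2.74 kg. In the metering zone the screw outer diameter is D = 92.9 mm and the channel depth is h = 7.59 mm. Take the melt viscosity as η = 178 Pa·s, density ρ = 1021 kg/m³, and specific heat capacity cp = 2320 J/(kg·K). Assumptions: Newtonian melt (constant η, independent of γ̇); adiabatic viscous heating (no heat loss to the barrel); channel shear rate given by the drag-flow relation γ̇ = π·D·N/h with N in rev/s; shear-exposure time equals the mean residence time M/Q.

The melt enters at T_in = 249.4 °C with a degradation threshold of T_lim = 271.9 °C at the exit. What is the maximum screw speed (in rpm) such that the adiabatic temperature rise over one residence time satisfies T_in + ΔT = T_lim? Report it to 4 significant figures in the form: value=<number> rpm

value=112.2 rpm

Throughput in SI: Q_s = 170.4 kg/h ÷ 3600 s/h = 0.0473333 kg/s
t_res = M / Q_s = 2.74 ÷ 0.0473333 = 57.8873 s
D = 92.9 mm = 0.0929 m;  h = 7.59 mm = 0.00759 m
ΔT_a = T_lim − T_in = 271.9 − 249.4 = 22.5 K
γ̇_max² = ΔT_a·ρ·cp/(η·t_res) = 22.5·1021·2320/(178·57.8873) = 5172.41 s⁻²
γ̇_max = sqrt(5172.41) = 71.9195 s⁻¹
N_max = γ̇_max·h / (π·D) = 71.9195 · 0.00759 / (π · 0.0929) = 1.87035 rev/s = 112.221 rpm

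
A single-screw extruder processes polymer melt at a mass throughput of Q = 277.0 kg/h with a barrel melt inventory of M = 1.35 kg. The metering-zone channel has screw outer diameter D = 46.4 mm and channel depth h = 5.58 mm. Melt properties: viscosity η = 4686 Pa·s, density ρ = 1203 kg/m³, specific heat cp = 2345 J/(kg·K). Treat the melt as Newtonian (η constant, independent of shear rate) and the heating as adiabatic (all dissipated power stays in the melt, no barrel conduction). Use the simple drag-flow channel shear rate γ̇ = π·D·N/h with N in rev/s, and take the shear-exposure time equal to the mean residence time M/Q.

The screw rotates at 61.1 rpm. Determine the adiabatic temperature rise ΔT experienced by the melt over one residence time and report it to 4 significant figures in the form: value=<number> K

Throughput in SI: Q_s = 277.0 kg/h ÷ 3600 s/h = 0.0769444 kg/s
t_res = M / Q_s = 1.35 ÷ 0.0769444 = 17.5451 s
Convert to SI: D = 0.0464 m, h = 0.00558 m, N = 61.1/60 = 1.01833 rev/s
γ̇ = π D N / h = (π)(0.0464)(1.01833) / 0.00558 = 26.6026 s⁻¹
ΔT = η·γ̇²·t_res/(ρ·cp) = [4686 × 26.6026² × 17.5451] / [1203 × 2345] = 20.6252 K

value=20.63 K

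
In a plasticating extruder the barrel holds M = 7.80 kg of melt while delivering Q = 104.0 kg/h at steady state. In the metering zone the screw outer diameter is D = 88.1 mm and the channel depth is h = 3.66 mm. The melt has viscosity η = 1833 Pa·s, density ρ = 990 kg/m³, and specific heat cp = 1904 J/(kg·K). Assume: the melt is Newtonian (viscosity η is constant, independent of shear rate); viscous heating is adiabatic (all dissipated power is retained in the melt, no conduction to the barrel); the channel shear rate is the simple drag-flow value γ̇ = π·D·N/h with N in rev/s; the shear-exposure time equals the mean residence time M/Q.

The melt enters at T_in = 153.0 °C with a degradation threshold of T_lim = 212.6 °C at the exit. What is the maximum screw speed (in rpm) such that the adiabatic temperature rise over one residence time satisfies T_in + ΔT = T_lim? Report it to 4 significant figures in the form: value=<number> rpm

Convert throughput: Q = 104.0 kg/h = 104.0/3600 = 0.0288889 kg/s
Mean residence time: t_res = M/Q_s = 7.80 kg / 0.0288889 kg/s = 270 s
D = 88.1 mm = 0.0881 m;  h = 3.66 mm = 0.00366 m
ΔT_a = T_lim − T_in = 212.6 − 153.0 = 59.6 K
γ̇_max² = ΔT_a·ρ·cp / (η·t_res) = [59.6 × 990 × 1904] / [1833 × 270] = 226.998 s⁻²
γ̇_max = √226.998 = 15.0665 s⁻¹
N_max = γ̇_max h / (πD) = 15.0665·0.00366/(π·0.0881) = 0.199235 rev/s → ×60 = 11.9541 rpm

value=11.95 rpm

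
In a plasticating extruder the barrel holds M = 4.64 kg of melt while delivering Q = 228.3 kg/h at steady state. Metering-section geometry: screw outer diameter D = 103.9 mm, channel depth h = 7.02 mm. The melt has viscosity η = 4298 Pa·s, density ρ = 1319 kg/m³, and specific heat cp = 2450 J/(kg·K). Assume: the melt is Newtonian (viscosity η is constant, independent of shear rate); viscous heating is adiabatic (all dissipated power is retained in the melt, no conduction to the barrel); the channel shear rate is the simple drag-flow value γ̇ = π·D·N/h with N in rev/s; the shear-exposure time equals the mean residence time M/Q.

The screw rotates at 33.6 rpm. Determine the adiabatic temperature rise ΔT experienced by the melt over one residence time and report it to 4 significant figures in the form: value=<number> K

value=65.98 K

Q_s = Q / 3600 = 228.3 / 3600 = 0.0634167 kg/s
t_res = M / Q_s = 4.64 ÷ 0.0634167 = 73.1669 s
Geometry in metres: D = 103.9 mm → 0.1039 m, h = 7.02 mm → 0.00702 m; screw speed N = 33.6 rpm = 0.56 rev/s
Shear rate: γ̇ = πDN/h = π·0.1039·0.56/0.00702 = 26.0385 s⁻¹
ΔT = η·γ̇²·t_res / (ρ·cp) = 4298 · (26.0385)² · 73.1669 / (1319 · 2450) = 65.9786 K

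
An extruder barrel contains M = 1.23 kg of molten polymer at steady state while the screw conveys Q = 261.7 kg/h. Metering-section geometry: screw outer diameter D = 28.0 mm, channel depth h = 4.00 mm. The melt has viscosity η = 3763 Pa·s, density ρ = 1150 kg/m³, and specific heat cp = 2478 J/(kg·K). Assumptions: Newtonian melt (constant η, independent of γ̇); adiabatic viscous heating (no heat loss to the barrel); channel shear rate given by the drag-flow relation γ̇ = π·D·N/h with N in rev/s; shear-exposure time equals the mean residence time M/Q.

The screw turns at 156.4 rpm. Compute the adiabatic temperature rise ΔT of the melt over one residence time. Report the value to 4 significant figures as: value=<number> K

value=73.42 K

Convert throughput: Q = 261.7 kg/h = 261.7/3600 = 0.0726944 kg/s
Mean residence time: t_res = M/Q_s = 1.23 kg / 0.0726944 kg/s = 16.9201 s
Geometry in metres: D = 28.0 mm → 0.028 m, h = 4.00 mm → 0.004 m; screw speed N = 156.4 rpm = 2.60667 rev/s
γ̇ = π D N / h = (π)(0.028)(2.60667) / 0.004 = 57.3236 s⁻¹
ΔT = η·γ̇²·t_res / (ρ·cp) = 3763 · (57.3236)² · 16.9201 / (1150 · 2478) = 73.4185 K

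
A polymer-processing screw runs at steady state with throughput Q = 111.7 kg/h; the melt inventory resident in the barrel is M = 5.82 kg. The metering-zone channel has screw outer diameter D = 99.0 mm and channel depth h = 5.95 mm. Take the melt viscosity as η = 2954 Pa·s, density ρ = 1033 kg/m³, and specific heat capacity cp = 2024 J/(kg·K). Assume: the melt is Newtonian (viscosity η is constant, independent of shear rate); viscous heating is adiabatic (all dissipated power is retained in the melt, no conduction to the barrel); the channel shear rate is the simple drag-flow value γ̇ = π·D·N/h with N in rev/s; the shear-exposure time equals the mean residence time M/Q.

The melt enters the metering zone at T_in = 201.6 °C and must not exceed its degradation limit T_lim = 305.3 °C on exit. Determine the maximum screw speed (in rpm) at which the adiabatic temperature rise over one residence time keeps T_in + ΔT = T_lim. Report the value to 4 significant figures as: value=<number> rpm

Q_s = Q / 3600 = 111.7 / 3600 = 0.0310278 kg/s
t_res = M / Q_s = 5.82 ÷ 0.0310278 = 187.574 s
Geometry in SI: D = 99.0 mm → 0.099 m, h = 5.95 mm → 0.00595 m
Allowable rise: ΔT_a = T_lim − T_in = 305.3 − 201.6 = 103.7 K
γ̇_max² = ΔT_a·ρ·cp / (η·t_res) = [103.7 × 1033 × 2024] / [2954 × 187.574] = 391.297 s⁻²
γ̇_max = sqrt(391.297) = 19.7812 s⁻¹
N_max = γ̇_max·h / (π·D) = 19.7812 · 0.00595 / (π · 0.099) = 0.37843 rev/s = 22.7058 rpm

value=22.71 rpm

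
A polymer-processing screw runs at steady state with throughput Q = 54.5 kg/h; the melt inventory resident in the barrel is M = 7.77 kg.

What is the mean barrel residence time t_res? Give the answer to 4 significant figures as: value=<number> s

value=513.2 s

Throughput in SI: Q_s = 54.5 kg/h ÷ 3600 s/h = 0.0151389 kg/s
t_res = M / Q_s = 7.77 ÷ 0.0151389 = 513.248 s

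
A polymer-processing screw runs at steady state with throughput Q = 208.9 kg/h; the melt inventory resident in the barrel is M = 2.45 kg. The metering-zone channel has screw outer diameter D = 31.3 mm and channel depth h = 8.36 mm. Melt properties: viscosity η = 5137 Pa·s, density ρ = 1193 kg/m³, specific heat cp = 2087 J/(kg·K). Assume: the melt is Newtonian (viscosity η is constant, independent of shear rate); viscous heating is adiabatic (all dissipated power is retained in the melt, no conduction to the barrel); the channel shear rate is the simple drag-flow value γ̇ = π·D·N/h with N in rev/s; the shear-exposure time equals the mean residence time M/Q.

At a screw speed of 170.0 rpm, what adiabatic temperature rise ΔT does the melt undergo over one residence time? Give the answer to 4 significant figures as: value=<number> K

Convert throughput: Q = 208.9 kg/h = 208.9/3600 = 0.0580278 kg/s
t_res = M / Q_s = 2.45 / 0.0580278 = 42.2212 s
Convert to SI: D = 0.0313 m, h = 0.00836 m, N = 170.0/60 = 2.83333 rev/s
γ̇ = π·D·N / h = π · 0.0313 · 2.83333 / 0.00836 = 33.3262 s⁻¹
ΔT = η·γ̇²·t_res / (ρ·cp) = 5137 · (33.3262)² · 42.2212 / (1193 · 2087) = 96.7493 K

value=96.75 K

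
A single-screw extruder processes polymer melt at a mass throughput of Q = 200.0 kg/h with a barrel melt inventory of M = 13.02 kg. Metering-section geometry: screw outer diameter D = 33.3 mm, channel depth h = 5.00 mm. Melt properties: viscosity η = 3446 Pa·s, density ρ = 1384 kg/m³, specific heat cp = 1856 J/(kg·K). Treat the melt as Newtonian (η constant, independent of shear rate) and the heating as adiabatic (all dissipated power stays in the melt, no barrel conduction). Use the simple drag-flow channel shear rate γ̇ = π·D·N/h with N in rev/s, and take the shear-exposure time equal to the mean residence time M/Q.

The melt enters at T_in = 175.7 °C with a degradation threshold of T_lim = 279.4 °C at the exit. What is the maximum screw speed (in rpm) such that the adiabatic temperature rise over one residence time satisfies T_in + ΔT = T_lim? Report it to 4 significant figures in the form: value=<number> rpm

value=52.08 rpm

Q_s = Q / 3600 = 200.0 / 3600 = 0.0555556 kg/s
t_res = M / Q_s = 13.02 / 0.0555556 = 234.36 s
Geometry in SI: D = 33.3 mm → 0.0333 m, h = 5.00 mm → 0.005 m
Allowable rise: ΔT_a = T_lim − T_in = 279.4 − 175.7 = 103.7 K
γ̇_max² = ΔT_a·ρ·cp / (η·t_res) = [103.7 × 1384 × 1856] / [3446 × 234.36] = 329.833 s⁻²
γ̇_max = √329.833 = 18.1613 s⁻¹
N_max = γ̇_max h / (πD) = 18.1613·0.005/(π·0.0333) = 0.868006 rev/s → ×60 = 52.0804 rpm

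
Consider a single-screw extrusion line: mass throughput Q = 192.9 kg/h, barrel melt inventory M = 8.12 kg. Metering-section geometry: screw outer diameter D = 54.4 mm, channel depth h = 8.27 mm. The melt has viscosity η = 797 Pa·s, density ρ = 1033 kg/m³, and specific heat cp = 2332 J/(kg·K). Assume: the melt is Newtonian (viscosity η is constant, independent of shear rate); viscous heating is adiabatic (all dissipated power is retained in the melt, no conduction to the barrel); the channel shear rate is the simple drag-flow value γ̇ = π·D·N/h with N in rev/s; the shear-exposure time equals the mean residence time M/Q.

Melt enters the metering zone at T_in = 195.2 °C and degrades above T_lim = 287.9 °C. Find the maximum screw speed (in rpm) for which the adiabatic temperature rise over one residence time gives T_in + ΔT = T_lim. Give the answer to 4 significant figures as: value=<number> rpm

value=124.8 rpm

Convert throughput: Q = 192.9 kg/h = 192.9/3600 = 0.0535833 kg/s
Mean residence time: t_res = M/Q_s = 8.12 kg / 0.0535833 kg/s = 151.54 s
Convert to metres: D = 0.0544 m, h = 0.00827 m
Allowable rise: ΔT_a = T_lim − T_in = 287.9 − 195.2 = 92.7 K
γ̇_max² = ΔT_a·ρ·cp/(η·t_res) = 92.7·1033·2332/(797·151.54) = 1848.94 s⁻²
γ̇_max = √1848.94 = 42.9994 s⁻¹
N_max = γ̇_max·h / (π·D) = 42.9994 · 0.00827 / (π · 0.0544) = 2.08074 rev/s = 124.845 rpm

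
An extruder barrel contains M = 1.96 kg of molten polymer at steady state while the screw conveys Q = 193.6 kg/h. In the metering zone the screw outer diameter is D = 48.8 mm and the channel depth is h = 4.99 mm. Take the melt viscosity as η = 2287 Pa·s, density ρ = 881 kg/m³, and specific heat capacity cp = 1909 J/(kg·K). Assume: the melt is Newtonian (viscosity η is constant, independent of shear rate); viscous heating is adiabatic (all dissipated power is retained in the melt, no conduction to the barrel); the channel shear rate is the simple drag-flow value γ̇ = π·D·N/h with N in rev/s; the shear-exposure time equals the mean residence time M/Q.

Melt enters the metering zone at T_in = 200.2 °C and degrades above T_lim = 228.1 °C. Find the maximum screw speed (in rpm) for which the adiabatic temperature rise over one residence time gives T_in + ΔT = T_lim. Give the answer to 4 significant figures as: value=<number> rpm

Throughput in SI: Q_s = 193.6 kg/h ÷ 3600 s/h = 0.0537778 kg/s
t_res = M / Q_s = 1.96 ÷ 0.0537778 = 36.4463 s
Geometry in SI: D = 48.8 mm → 0.0488 m, h = 4.99 mm → 0.00499 m
ΔT_a = T_lim − T_in = 228.1 °C − 200.2 °C = 27.9 K
Invert ΔT = ηγ̇²t_res/(ρcp) for γ̇: γ̇_max² = ΔT_a ρ cp / (η t_res) = 27.9·881·1909 / (2287·36.4463) = 562.946 s⁻²
γ̇_max = √562.946 = 23.7265 s⁻¹
N_max = γ̇_max h / (πD) = 23.7265·0.00499/(π·0.0488) = 0.772261 rev/s → ×60 = 46.3357 rpm

value=46.34 rpm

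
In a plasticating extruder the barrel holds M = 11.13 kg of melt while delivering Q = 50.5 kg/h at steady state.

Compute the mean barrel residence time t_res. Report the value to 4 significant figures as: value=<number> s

Q_s = Q / 3600 = 50.5 / 3600 = 0.0140278 kg/s
Mean residence time: t_res = M/Q_s = 11.13 kg / 0.0140278 kg/s = 793.426 s

value=793.4 s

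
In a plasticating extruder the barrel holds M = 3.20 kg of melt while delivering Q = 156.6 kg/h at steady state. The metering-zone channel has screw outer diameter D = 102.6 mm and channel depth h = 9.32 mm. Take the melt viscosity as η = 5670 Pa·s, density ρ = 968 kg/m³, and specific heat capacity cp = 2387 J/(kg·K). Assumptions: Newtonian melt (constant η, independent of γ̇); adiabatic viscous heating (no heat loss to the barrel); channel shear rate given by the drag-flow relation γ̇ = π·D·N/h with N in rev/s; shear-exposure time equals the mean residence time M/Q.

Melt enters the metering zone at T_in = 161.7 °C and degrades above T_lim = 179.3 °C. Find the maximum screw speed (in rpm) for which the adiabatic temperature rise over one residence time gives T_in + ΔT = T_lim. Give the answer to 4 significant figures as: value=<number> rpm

Throughput in SI: Q_s = 156.6 kg/h ÷ 3600 s/h = 0.0435 kg/s
Mean residence time: t_res = M/Q_s = 3.20 kg / 0.0435 kg/s = 73.5632 s
D = 102.6 mm = 0.1026 m;  h = 9.32 mm = 0.00932 m
Allowable rise: ΔT_a = T_lim − T_in = 179.3 − 161.7 = 17.6 K
Invert ΔT = ηγ̇²t_res/(ρcp) for γ̇: γ̇_max² = ΔT_a ρ cp / (η t_res) = 17.6·968·2387 / (5670·73.5632) = 97.4982 s⁻²
Take the square root: γ̇_max = √(97.4982) = 9.87412 s⁻¹
Solve γ̇ = πDN/h for N: N_max = γ̇_max·h/(π·D) = 9.87412 × 0.00932 / (π × 0.1026) = 0.285507 rev/s = 17.1304 rpm

value=17.13 rpm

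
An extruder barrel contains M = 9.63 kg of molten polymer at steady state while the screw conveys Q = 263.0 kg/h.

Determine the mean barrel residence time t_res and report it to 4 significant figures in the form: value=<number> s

value=131.8 s

Convert throughput: Q = 263.0 kg/h = 263.0/3600 = 0.0730556 kg/s
t_res = M / Q_s = 9.63 / 0.0730556 = 131.817 s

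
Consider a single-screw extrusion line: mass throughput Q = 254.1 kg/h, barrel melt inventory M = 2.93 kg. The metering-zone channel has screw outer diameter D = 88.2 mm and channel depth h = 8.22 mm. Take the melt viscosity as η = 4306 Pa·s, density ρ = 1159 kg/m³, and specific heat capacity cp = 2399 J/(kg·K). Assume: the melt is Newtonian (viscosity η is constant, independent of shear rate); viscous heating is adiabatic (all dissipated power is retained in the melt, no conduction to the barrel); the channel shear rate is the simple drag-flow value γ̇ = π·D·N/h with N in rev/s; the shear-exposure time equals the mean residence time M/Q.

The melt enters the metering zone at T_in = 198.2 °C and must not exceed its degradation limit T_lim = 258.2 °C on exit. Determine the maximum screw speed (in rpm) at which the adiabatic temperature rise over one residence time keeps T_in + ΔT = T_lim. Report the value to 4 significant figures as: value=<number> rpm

value=54.38 rpm

Throughput in SI: Q_s = 254.1 kg/h ÷ 3600 s/h = 0.0705833 kg/s
t_res = M / Q_s = 2.93 ÷ 0.0705833 = 41.5112 s
D = 88.2 mm = 0.0882 m;  h = 8.22 mm = 0.00822 m
ΔT_a = T_lim − T_in = 258.2 − 198.2 = 60 K
Invert ΔT = ηγ̇²t_res/(ρcp) for γ̇: γ̇_max² = ΔT_a ρ cp / (η t_res) = 60·1159·2399 / (4306·41.5112) = 933.309 s⁻²
γ̇_max = √933.309 = 30.5501 s⁻¹
Solve γ̇ = πDN/h for N: N_max = γ̇_max·h/(π·D) = 30.5501 × 0.00822 / (π × 0.0882) = 0.906288 rev/s = 54.3773 rpm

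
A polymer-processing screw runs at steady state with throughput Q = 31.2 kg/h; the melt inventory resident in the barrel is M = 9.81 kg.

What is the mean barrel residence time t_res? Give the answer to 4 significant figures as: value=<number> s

value=1132. s

Convert throughput: Q = 31.2 kg/h = 31.2/3600 = 0.00866667 kg/s
Mean residence time: t_res = M/Q_s = 9.81 kg / 0.00866667 kg/s = 1131.92 s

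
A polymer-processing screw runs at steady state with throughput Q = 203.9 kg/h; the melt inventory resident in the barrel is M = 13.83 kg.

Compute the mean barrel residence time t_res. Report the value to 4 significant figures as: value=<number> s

Q_s = Q / 3600 = 203.9 / 3600 = 0.0566389 kg/s
t_res = M / Q_s = 13.83 ÷ 0.0566389 = 244.179 s

value=244.2 s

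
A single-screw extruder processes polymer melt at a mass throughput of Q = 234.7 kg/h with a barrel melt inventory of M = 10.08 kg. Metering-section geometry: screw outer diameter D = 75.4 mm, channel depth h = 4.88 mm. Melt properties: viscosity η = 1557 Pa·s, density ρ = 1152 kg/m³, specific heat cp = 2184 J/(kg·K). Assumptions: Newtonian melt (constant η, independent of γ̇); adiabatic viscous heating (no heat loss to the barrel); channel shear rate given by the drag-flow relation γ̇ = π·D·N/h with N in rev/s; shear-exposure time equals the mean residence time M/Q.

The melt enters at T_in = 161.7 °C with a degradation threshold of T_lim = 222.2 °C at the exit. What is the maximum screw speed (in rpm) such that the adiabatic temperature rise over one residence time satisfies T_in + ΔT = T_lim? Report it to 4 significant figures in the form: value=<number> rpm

value=31.08 rpm

Q_s = Q / 3600 = 234.7 / 3600 = 0.0651944 kg/s
Mean residence time: t_res = M/Q_s = 10.08 kg / 0.0651944 kg/s = 154.614 s
D = 75.4 mm = 0.0754 m;  h = 4.88 mm = 0.00488 m
ΔT_a = T_lim − T_in = 222.2 °C − 161.7 °C = 60.5 K
γ̇_max² = ΔT_a·ρ·cp / (η·t_res) = [60.5 × 1152 × 2184] / [1557 × 154.614] = 632.298 s⁻²
γ̇_max = √632.298 = 25.1455 s⁻¹
N_max = γ̇_max h / (πD) = 25.1455·0.00488/(π·0.0754) = 0.518036 rev/s → ×60 = 31.0821 rpm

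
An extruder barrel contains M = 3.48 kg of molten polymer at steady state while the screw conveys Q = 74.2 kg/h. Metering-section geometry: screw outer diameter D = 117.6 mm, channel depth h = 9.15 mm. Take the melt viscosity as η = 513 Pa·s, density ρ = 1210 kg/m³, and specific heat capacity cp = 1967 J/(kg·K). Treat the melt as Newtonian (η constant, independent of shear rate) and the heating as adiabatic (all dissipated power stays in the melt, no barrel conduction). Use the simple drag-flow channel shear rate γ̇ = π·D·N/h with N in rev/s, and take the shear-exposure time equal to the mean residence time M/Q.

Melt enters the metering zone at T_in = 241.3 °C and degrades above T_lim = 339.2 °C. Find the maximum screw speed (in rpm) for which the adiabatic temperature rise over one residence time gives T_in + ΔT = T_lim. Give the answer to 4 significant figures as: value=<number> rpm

Convert throughput: Q = 74.2 kg/h = 74.2/3600 = 0.0206111 kg/s
t_res = M / Q_s = 3.48 / 0.0206111 = 168.841 s
Geometry in SI: D = 117.6 mm → 0.1176 m, h = 9.15 mm → 0.00915 m
ΔT_a = T_lim − T_in = 339.2 − 241.3 = 97.9 K
γ̇_max² = ΔT_a·ρ·cp / (η·t_res) = [97.9 × 1210 × 1967] / [513 × 168.841] = 2690.15 s⁻²
γ̇_max = √2690.15 = 51.8667 s⁻¹
N_max = γ̇_max·h / (π·D) = 51.8667 · 0.00915 / (π · 0.1176) = 1.28455 rev/s = 77.0733 rpm

value=77.07 rpm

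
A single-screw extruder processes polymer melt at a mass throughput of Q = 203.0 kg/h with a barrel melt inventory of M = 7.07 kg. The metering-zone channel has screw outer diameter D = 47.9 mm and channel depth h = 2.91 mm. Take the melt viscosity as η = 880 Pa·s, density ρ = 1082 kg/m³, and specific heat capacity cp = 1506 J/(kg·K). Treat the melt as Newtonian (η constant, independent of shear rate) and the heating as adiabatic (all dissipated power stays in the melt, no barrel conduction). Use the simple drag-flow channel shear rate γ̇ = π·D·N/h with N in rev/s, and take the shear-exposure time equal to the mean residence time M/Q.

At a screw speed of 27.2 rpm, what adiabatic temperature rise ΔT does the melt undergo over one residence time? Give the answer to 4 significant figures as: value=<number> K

Convert throughput: Q = 203.0 kg/h = 203.0/3600 = 0.0563889 kg/s
t_res = M / Q_s = 7.07 / 0.0563889 = 125.379 s
Geometry in metres: D = 47.9 mm → 0.0479 m, h = 2.91 mm → 0.00291 m; screw speed N = 27.2 rpm = 0.453333 rev/s
γ̇ = π D N / h = (π)(0.0479)(0.453333) / 0.00291 = 23.4428 s⁻¹
Adiabatic rise: ΔT = η γ̇² t_res / (ρ cp) = 880·(23.4428)²·125.379 / (1082·1506) = 37.2114 K

value=37.21 K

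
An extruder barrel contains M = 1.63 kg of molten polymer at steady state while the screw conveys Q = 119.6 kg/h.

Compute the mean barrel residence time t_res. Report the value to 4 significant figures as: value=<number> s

Throughput in SI: Q_s = 119.6 kg/h ÷ 3600 s/h = 0.0332222 kg/s
Mean residence time: t_res = M/Q_s = 1.63 kg / 0.0332222 kg/s = 49.0635 s

value=49.06 s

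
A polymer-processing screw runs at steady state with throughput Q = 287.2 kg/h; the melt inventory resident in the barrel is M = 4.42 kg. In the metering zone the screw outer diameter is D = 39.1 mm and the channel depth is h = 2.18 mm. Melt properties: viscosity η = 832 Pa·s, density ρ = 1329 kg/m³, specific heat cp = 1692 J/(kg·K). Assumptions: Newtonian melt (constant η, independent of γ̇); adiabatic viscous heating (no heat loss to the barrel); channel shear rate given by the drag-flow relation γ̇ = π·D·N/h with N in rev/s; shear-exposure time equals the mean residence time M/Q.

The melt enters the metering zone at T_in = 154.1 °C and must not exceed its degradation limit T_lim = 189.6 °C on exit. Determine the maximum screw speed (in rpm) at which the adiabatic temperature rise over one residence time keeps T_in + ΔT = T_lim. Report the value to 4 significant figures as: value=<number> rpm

Q_s = Q / 3600 = 287.2 / 3600 = 0.0797778 kg/s
t_res = M / Q_s = 4.42 / 0.0797778 = 55.4039 s
D = 39.1 mm = 0.0391 m;  h = 2.18 mm = 0.00218 m
Allowable rise: ΔT_a = T_lim − T_in = 189.6 − 154.1 = 35.5 K
γ̇_max² = ΔT_a·ρ·cp/(η·t_res) = 35.5·1329·1692/(832·55.4039) = 1731.77 s⁻²
γ̇_max = sqrt(1731.77) = 41.6145 s⁻¹
Solve γ̇ = πDN/h for N: N_max = γ̇_max·h/(π·D) = 41.6145 × 0.00218 / (π × 0.0391) = 0.738541 rev/s = 44.3125 rpm

value=44.31 rpm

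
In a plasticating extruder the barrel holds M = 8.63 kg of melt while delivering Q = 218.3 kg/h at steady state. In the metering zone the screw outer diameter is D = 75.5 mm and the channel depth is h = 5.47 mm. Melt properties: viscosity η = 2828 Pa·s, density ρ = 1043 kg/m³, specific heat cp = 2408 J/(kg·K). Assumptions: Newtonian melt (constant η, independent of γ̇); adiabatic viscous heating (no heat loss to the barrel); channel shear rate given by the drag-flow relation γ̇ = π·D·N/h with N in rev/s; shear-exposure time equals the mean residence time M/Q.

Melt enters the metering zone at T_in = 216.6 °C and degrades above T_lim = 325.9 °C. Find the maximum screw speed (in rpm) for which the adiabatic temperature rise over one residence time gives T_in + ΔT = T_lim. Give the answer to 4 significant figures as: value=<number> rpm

value=36.14 rpm

Throughput in SI: Q_s = 218.3 kg/h ÷ 3600 s/h = 0.0606389 kg/s
Mean residence time: t_res = M/Q_s = 8.63 kg / 0.0606389 kg/s = 142.318 s
D = 75.5 mm = 0.0755 m;  h = 5.47 mm = 0.00547 m
ΔT_a = T_lim − T_in = 325.9 °C − 216.6 °C = 109.3 K
Invert ΔT = ηγ̇²t_res/(ρcp) for γ̇: γ̇_max² = ΔT_a ρ cp / (η t_res) = 109.3·1043·2408 / (2828·142.318) = 682.059 s⁻²
γ̇_max = √682.059 = 26.1163 s⁻¹
N_max = γ̇_max h / (πD) = 26.1163·0.00547/(π·0.0755) = 0.602284 rev/s → ×60 = 36.1371 rpm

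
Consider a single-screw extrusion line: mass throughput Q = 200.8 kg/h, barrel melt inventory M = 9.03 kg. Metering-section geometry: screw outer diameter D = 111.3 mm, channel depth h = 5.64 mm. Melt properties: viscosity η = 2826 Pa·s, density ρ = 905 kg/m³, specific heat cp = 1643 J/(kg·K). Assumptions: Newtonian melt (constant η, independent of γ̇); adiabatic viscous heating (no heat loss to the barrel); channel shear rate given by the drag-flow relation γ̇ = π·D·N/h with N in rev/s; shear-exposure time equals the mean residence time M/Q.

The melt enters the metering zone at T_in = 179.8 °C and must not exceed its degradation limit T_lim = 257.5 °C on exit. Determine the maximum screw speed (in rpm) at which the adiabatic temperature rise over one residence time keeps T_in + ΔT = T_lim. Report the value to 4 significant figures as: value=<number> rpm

value=15.38 rpm

Throughput in SI: Q_s = 200.8 kg/h ÷ 3600 s/h = 0.0557778 kg/s
t_res = M / Q_s = 9.03 / 0.0557778 = 161.892 s
Convert to metres: D = 0.1113 m, h = 0.00564 m
ΔT_a = T_lim − T_in = 257.5 − 179.8 = 77.7 K
γ̇_max² = ΔT_a·ρ·cp/(η·t_res) = 77.7·905·1643/(2826·161.892) = 252.527 s⁻²
Take the square root: γ̇_max = √(252.527) = 15.8911 s⁻¹
N_max = γ̇_max h / (πD) = 15.8911·0.00564/(π·0.1113) = 0.256323 rev/s → ×60 = 15.3794 rpm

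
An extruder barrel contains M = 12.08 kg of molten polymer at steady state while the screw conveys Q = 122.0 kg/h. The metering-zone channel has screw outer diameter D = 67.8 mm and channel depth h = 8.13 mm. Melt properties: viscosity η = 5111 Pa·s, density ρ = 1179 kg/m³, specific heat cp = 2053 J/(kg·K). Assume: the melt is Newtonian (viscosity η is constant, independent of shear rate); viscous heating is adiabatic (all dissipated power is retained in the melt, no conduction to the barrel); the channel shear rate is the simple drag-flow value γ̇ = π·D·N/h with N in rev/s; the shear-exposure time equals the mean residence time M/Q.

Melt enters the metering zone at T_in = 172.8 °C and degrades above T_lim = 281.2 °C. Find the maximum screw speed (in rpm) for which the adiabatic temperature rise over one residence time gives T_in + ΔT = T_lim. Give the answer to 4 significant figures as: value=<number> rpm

Throughput in SI: Q_s = 122.0 kg/h ÷ 3600 s/h = 0.0338889 kg/s
t_res = M / Q_s = 12.08 ÷ 0.0338889 = 356.459 s
Geometry in SI: D = 67.8 mm → 0.0678 m, h = 8.13 mm → 0.00813 m
ΔT_a = T_lim − T_in = 281.2 − 172.8 = 108.4 K
Invert ΔT = ηγ̇²t_res/(ρcp) for γ̇: γ̇_max² = ΔT_a ρ cp / (η t_res) = 108.4·1179·2053 / (5111·356.459) = 144.018 s⁻²
Take the square root: γ̇_max = √(144.018) = 12.0007 s⁻¹
N_max = γ̇_max·h / (π·D) = 12.0007 · 0.00813 / (π · 0.0678) = 0.458057 rev/s = 27.4834 rpm

value=27.48 rpm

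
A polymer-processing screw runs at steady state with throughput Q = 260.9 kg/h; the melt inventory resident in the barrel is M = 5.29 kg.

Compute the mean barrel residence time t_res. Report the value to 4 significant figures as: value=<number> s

Throughput in SI: Q_s = 260.9 kg/h ÷ 3600 s/h = 0.0724722 kg/s
t_res = M / Q_s = 5.29 / 0.0724722 = 72.9935 s

value=72.99 s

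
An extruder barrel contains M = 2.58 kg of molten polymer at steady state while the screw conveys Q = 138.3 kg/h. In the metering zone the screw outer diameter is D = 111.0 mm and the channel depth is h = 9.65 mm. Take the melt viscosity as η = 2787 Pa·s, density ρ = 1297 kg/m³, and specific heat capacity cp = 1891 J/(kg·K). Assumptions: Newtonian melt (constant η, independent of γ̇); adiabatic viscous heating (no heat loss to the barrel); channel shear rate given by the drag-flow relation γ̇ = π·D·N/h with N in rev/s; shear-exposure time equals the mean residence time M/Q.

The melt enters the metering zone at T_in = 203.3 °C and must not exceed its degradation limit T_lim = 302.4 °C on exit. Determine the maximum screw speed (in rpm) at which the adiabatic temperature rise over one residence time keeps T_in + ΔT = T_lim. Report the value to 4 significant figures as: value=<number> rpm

value=59.83 rpm

Q_s = Q / 3600 = 138.3 / 3600 = 0.0384167 kg/s
Mean residence time: t_res = M/Q_s = 2.58 kg / 0.0384167 kg/s = 67.1584 s
Geometry in SI: D = 111.0 mm → 0.111 m, h = 9.65 mm → 0.00965 m
Allowable rise: ΔT_a = T_lim − T_in = 302.4 − 203.3 = 99.1 K
Invert ΔT = ηγ̇²t_res/(ρcp) for γ̇: γ̇_max² = ΔT_a ρ cp / (η t_res) = 99.1·1297·1891 / (2787·67.1584) = 1298.58 s⁻²
γ̇_max = sqrt(1298.58) = 36.0358 s⁻¹
N_max = γ̇_max·h / (π·D) = 36.0358 · 0.00965 / (π · 0.111) = 0.997214 rev/s = 59.8329 rpm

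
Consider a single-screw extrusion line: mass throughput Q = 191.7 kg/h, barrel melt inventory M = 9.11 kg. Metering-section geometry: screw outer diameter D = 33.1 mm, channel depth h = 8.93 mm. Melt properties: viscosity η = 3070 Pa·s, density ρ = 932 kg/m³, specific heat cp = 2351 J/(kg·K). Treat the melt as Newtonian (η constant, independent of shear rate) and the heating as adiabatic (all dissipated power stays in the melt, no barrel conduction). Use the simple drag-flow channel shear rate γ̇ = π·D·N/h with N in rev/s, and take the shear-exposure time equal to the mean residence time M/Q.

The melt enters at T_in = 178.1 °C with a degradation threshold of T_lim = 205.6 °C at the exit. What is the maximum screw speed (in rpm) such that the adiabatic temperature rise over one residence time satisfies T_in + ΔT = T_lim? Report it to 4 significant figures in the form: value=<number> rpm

Throughput in SI: Q_s = 191.7 kg/h ÷ 3600 s/h = 0.05325 kg/s
t_res = M / Q_s = 9.11 ÷ 0.05325 = 171.08 s
Geometry in SI: D = 33.1 mm → 0.0331 m, h = 8.93 mm → 0.00893 m
ΔT_a = T_lim − T_in = 205.6 − 178.1 = 27.5 K
Invert ΔT = ηγ̇²t_res/(ρcp) for γ̇: γ̇_max² = ΔT_a ρ cp / (η t_res) = 27.5·932·2351 / (3070·171.08) = 114.727 s⁻²
γ̇_max = sqrt(114.727) = 10.7111 s⁻¹
Solve γ̇ = πDN/h for N: N_max = γ̇_max·h/(π·D) = 10.7111 × 0.00893 / (π × 0.0331) = 0.919826 rev/s = 55.1896 rpm

value=55.19 rpm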